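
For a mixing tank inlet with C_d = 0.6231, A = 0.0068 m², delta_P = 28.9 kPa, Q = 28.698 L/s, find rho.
Formula: Q = C_d A \sqrt{\frac{2 \Delta P}{\rho}}
Substituting knowns: 28.698 = 0.6231·0.0068·√(2·(28.9·1000)/rho)·1000
Solving for rho: rho = 2·(28.9·1000)/((28.698/1000)/(0.6231·0.0068))² = 1260 kg/m³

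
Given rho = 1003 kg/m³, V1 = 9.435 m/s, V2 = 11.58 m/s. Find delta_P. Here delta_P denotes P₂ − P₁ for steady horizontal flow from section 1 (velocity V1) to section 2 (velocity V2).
Formula: \Delta P = \frac{1}{2} \rho (V_1^2 - V_2^2)
delta_P = 0.5·1003·(9.435² − 11.58²)/1000 = -22.61 kPa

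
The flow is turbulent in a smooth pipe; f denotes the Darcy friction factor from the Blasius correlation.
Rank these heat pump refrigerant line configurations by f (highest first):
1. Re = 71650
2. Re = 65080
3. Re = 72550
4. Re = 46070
Case 1: f = 0.01931
Case 2: f = 0.01978
Case 3: f = 0.01925
Case 4: f = 0.02157
Ranking (highest first): 4, 2, 1, 3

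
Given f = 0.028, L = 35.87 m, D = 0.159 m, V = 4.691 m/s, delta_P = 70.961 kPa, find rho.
Formula: \Delta P = f \frac{L}{D} \frac{\rho V^2}{2}
Substituting knowns: 70.961 = 0.028·(35.87/0.159)·0.5·rho·4.691²/1000
Solving for rho: rho = (70.961·1000)/(0.028·(35.87/0.159)·0.5·4.691²) = 1021 kg/m³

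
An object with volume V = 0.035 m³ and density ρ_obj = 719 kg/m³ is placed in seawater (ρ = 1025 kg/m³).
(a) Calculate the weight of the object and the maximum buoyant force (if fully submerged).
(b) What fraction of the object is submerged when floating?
(a) W=rho_obj*g*V=719*9.81*0.035=246.9 N; F_B(max)=rho*g*V=1025*9.81*0.035=351.9 N
(b) Floating fraction=rho_obj/rho=719/1025=0.701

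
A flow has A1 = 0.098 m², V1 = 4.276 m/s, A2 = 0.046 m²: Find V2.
Formula: V_2 = \frac{A_1 V_1}{A_2}
V2 = 0.098·4.276/0.046 = 9.11 m/s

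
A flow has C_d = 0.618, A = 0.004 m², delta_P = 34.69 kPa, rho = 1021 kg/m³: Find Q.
Formula: Q = C_d A \sqrt{\frac{2 \Delta P}{\rho}}
Q = 0.618·0.004·√(2·(34.69·1000)/1021)·1000 = 20.38 L/s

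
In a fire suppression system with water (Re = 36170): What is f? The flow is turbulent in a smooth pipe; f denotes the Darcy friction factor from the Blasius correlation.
Formula: f = \frac{0.316}{Re^{0.25}}
f = 0.316/36170^0.25 = 0.02291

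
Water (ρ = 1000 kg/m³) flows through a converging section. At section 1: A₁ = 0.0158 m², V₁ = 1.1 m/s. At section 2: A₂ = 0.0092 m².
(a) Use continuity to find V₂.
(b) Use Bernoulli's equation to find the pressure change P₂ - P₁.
(a) Continuity: A₁V₁=A₂V₂ -> V₂=A₁V₁/A₂=0.0158*1.1/0.0092=1.89 m/s
(b) Bernoulli: P₂-P₁=0.5*rho*(V₁^2-V₂^2)/1000=0.5*1000*(1.1^2-1.89^2)/1000=-1.181 kPa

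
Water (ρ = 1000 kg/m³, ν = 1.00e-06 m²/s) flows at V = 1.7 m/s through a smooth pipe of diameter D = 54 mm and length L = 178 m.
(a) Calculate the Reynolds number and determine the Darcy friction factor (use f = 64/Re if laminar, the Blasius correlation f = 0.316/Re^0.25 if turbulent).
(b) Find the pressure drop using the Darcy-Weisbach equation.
(a) Re = V·D/ν = 1.7·0.054/1.00e-06 = 91800 → turbulent (Re > 4000); f = 0.316/Re^0.25 = 0.316/91800^0.25 = 0.018154
(b) Darcy-Weisbach: ΔP = f·(L/D)·½ρV²/1000 = 0.018154·(178/0.054)·½·1000·1.7²/1000 = 86.47 kPa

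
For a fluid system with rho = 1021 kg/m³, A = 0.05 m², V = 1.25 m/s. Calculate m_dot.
Formula: \dot{m} = \rho A V
m_dot = 1021·0.05·1.25 = 63.81 kg/s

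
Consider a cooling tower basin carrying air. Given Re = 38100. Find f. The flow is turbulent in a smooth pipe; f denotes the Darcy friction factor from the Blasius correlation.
Formula: f = \frac{0.316}{Re^{0.25}}
f = 0.316/38100^0.25 = 0.02262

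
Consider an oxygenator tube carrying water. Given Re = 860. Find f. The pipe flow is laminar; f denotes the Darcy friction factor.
Formula: f = \frac{64}{Re}
f = 64/860 = 0.07442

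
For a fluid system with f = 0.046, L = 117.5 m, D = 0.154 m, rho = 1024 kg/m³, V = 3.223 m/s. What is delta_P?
Formula: \Delta P = f \frac{L}{D} \frac{\rho V^2}{2}
delta_P = 0.046·(117.5/0.154)·0.5·1024·3.223²/1000 = 186.7 kPa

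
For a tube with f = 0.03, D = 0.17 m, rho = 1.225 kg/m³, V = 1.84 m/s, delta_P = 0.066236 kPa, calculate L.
Formula: \Delta P = f \frac{L}{D} \frac{\rho V^2}{2}
Substituting knowns: 0.066236 = 0.03·(L/0.17)·0.5·1.225·1.84²/1000
Solving for L: L = (0.066236·1000)·0.17/(0.03·0.5·1.225·1.84²) = 181 m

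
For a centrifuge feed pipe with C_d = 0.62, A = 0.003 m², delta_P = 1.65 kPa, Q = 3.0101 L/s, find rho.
Formula: Q = C_d A \sqrt{\frac{2 \Delta P}{\rho}}
Substituting knowns: 3.0101 = 0.62·0.003·√(2·(1.65·1000)/rho)·1000
Solving for rho: rho = 2·(1.65·1000)/((3.0101/1000)/(0.62·0.003))² = 1260 kg/m³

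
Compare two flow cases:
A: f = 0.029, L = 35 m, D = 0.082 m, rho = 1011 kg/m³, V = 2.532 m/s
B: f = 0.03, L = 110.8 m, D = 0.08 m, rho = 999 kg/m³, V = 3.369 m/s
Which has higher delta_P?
delta_P(A) = 40.11 kPa, delta_P(B) = 235.6 kPa. Answer: B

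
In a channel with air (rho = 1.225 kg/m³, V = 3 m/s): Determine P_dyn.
Formula: P_{dyn} = \frac{1}{2} \rho V^2
P_dyn = 0.5·1.225·3²/1000 = 0.005513 kPa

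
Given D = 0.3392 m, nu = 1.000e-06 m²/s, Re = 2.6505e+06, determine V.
Formula: Re = \frac{V D}{\nu}
Substituting knowns: 2.6505e+06 = V·0.3392/1.000e-06
Solving for V: V = 2.6505e+06·1.000e-06/0.3392 = 7.814 m/s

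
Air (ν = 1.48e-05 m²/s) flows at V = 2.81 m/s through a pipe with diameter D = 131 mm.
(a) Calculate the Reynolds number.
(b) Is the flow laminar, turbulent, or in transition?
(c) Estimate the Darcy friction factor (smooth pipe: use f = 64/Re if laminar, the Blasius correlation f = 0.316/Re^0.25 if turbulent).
(a) Re = V·D/ν = 2.81·0.131/1.48e-05 = 24872
(b) Flow regime: turbulent (Re > 4000)
(c) Friction factor: f = 0.316/Re^0.25 = 0.316/24872^0.25 = 0.02516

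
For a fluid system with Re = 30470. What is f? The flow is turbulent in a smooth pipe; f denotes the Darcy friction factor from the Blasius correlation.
Formula: f = \frac{0.316}{Re^{0.25}}
f = 0.316/30470^0.25 = 0.02392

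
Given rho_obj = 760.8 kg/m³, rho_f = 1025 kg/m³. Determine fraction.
Formula: f_{sub} = \frac{\rho_{obj}}{\rho_f}
fraction = 760.8/1025 = 0.7422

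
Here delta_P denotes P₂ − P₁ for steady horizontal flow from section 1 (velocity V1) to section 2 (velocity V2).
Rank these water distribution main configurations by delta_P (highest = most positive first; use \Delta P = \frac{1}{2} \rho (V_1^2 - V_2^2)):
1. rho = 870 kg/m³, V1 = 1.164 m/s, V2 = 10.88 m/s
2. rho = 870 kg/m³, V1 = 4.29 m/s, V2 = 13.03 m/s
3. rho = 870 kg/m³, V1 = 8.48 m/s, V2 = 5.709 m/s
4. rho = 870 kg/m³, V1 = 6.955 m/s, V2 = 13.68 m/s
Case 1: delta_P = -50.9 kPa
Case 2: delta_P = -65.85 kPa
Case 3: delta_P = 17.1 kPa
Case 4: delta_P = -60.37 kPa
Ranking (highest first): 3, 1, 4, 2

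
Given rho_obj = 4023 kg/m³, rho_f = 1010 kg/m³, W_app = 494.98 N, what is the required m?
Formula: W_{app} = mg\left(1 - \frac{\rho_f}{\rho_{obj}}\right)
Substituting knowns: 494.98 = m·9.81·(1 − 1010/4023)
Solving for m: m = 494.98/(9.81·(1 − 1010/4023)) = 67.37 kg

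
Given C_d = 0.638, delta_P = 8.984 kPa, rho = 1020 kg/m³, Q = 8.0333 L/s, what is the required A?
Formula: Q = C_d A \sqrt{\frac{2 \Delta P}{\rho}}
Substituting knowns: 8.0333 = 0.638·A·√(2·(8.984·1000)/1020)·1000
Solving for A: A = (8.0333/1000)/(0.638·√(2·(8.984·1000)/1020)) = 0.003 m²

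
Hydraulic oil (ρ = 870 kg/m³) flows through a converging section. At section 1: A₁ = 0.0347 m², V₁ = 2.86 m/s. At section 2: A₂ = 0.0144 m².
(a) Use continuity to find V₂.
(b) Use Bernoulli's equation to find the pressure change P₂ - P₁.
(a) Continuity: A₁V₁=A₂V₂ -> V₂=A₁V₁/A₂=0.0347*2.86/0.0144=6.89 m/s
(b) Bernoulli: P₂-P₁=0.5*rho*(V₁^2-V₂^2)/1000=0.5*870*(2.86^2-6.89^2)/1000=-17.09 kPa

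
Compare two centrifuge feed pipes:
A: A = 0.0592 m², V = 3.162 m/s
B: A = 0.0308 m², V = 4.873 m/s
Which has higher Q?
Q(A) = 187.2 L/s, Q(B) = 150.1 L/s. Answer: A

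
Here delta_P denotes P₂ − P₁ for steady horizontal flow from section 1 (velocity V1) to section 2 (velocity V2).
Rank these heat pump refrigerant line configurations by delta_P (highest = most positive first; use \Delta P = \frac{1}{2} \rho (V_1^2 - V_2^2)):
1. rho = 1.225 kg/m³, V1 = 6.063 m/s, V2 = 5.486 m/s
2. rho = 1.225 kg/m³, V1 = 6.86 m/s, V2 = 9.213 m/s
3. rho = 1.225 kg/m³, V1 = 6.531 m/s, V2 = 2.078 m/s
Case 1: delta_P = 0.004082 kPa
Case 2: delta_P = -0.02316 kPa
Case 3: delta_P = 0.02348 kPa
Ranking (highest first): 3, 1, 2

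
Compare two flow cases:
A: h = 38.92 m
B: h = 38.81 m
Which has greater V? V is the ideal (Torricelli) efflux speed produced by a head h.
V(A) = 27.63 m/s, V(B) = 27.59 m/s. Answer: A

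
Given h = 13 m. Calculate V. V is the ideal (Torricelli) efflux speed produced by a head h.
Formula: V = \sqrt{2 g h}
V = √(2·9.81·13) = 15.97 m/s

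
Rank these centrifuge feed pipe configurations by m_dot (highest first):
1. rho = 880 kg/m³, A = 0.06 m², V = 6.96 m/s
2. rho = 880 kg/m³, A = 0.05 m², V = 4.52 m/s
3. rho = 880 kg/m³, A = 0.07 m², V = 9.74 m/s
Case 1: m_dot = 367.5 kg/s
Case 2: m_dot = 198.9 kg/s
Case 3: m_dot = 600 kg/s
Ranking (highest first): 3, 1, 2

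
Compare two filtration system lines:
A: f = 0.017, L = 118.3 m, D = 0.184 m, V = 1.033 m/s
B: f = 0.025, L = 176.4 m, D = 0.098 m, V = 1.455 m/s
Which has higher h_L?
h_L(A) = 0.5945 m, h_L(B) = 4.856 m. Answer: B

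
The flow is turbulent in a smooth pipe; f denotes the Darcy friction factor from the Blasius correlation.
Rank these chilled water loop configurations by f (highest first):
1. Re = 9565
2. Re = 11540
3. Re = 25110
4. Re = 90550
Case 1: f = 0.03195
Case 2: f = 0.03049
Case 3: f = 0.0251
Case 4: f = 0.01822
Ranking (highest first): 1, 2, 3, 4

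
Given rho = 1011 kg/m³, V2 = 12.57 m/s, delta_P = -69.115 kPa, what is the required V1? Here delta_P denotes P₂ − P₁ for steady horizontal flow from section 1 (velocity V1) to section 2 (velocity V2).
Formula: \Delta P = \frac{1}{2} \rho (V_1^2 - V_2^2)
Substituting knowns: -69.115 = 0.5·1011·(V1² − 12.57²)/1000
Solving for V1: V1 = √(12.57² + 2·(-69.115·1000)/1011) = 4.613 m/s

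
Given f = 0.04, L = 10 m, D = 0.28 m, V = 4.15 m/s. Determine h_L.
Formula: h_L = f \frac{L}{D} \frac{V^2}{2g}
h_L = 0.04·(10/0.28)·4.15²/(2·9.81) = 1.254 m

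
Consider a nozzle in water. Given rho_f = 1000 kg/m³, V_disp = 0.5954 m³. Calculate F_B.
Formula: F_B = \rho_f g V_{disp}
F_B = 1000·9.81·0.5954 = 5841 N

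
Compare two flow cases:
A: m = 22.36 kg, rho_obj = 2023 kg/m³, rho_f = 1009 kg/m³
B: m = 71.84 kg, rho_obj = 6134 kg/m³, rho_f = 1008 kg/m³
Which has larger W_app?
W_app(A) = 109.9 N, W_app(B) = 588.9 N. Answer: B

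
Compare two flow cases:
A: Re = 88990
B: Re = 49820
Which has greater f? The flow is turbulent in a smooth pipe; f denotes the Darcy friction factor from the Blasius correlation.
f(A) = 0.0183, f(B) = 0.02115. Answer: B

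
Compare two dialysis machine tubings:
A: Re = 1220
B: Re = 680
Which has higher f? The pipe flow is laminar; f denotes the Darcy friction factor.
f(A) = 0.05246, f(B) = 0.09412. Answer: B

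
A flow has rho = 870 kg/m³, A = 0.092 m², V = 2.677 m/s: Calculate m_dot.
Formula: \dot{m} = \rho A V
m_dot = 870·0.092·2.677 = 214.3 kg/s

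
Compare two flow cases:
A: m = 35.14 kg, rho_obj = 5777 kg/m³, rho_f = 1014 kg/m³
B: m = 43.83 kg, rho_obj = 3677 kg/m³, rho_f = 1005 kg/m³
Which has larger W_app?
W_app(A) = 284.2 N, W_app(B) = 312.5 N. Answer: B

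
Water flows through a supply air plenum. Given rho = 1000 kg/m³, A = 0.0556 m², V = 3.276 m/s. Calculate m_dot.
Formula: \dot{m} = \rho A V
m_dot = 1000·0.0556·3.276 = 182.1 kg/s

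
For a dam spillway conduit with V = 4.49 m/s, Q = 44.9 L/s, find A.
Formula: Q = A V
Substituting knowns: 44.9 = A·4.49·1000
Solving for A: A = (44.9/1000)/4.49 = 0.01 m²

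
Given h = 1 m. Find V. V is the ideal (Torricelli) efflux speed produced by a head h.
Formula: V = \sqrt{2 g h}
V = √(2·9.81·1) = 4.429 m/s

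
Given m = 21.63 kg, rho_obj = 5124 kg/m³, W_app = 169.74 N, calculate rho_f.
Formula: W_{app} = mg\left(1 - \frac{\rho_f}{\rho_{obj}}\right)
Substituting knowns: 169.74 = 21.63·9.81·(1 − rho_f/5124)
Solving for rho_f: rho_f = 5124·(1 − 169.74/(21.63·9.81)) = 1025 kg/m³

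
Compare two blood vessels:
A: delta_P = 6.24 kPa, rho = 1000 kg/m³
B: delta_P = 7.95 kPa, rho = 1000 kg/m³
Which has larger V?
V(A) = 3.533 m/s, V(B) = 3.987 m/s. Answer: B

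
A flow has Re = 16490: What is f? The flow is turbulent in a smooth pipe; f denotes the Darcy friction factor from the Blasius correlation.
Formula: f = \frac{0.316}{Re^{0.25}}
f = 0.316/16490^0.25 = 0.02789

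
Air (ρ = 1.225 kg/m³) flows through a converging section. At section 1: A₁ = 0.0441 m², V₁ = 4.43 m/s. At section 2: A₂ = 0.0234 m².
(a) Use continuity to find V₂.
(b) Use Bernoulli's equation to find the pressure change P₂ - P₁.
(a) Continuity: A₁V₁=A₂V₂ -> V₂=A₁V₁/A₂=0.0441*4.43/0.0234=8.35 m/s
(b) Bernoulli: P₂-P₁=0.5*rho*(V₁^2-V₂^2)/1000=0.5*1.225*(4.43^2-8.35^2)/1000=-0.03068 kPa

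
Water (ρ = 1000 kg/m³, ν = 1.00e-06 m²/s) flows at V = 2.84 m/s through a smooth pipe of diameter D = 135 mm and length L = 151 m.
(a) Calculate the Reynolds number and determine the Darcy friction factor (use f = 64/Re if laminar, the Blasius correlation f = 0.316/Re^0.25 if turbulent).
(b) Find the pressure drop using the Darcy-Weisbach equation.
(a) Re = V·D/ν = 2.84·0.135/1.00e-06 = 383400 → turbulent (Re > 4000); f = 0.316/Re^0.25 = 0.316/383400^0.25 = 0.012699 (Blasius is strictly valid for Re ≲ 1e5; used here as the smooth-pipe estimate the problem specifies)
(b) Darcy-Weisbach: ΔP = f·(L/D)·½ρV²/1000 = 0.012699·(151/0.135)·½·1000·2.84²/1000 = 57.28 kPa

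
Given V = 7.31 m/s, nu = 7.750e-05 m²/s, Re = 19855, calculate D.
Formula: Re = \frac{V D}{\nu}
Substituting knowns: 19855 = 7.31·D/7.750e-05
Solving for D: D = 19855·7.750e-05/7.31 = 0.2105 m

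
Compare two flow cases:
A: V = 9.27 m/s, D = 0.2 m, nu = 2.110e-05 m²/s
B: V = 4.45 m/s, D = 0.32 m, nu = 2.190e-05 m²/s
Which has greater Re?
Re(A) = 87867, Re(B) = 65023. Answer: A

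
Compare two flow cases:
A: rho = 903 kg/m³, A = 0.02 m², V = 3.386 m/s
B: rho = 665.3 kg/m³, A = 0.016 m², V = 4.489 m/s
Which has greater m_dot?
m_dot(A) = 61.15 kg/s, m_dot(B) = 47.78 kg/s. Answer: A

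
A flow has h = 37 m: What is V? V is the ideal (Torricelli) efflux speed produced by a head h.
Formula: V = \sqrt{2 g h}
V = √(2·9.81·37) = 26.94 m/s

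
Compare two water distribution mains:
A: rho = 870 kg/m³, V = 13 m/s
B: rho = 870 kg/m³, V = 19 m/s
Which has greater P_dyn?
P_dyn(A) = 73.52 kPa, P_dyn(B) = 157 kPa. Answer: B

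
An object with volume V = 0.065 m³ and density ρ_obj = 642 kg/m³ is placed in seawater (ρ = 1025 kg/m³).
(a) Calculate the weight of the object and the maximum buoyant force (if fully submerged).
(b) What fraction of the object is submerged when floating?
(a) W=rho_obj*g*V=642*9.81*0.065=409.4 N; F_B(max)=rho*g*V=1025*9.81*0.065=653.6 N
(b) Floating fraction=rho_obj/rho=642/1025=0.626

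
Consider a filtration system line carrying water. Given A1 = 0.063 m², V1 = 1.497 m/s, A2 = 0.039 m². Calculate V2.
Formula: V_2 = \frac{A_1 V_1}{A_2}
V2 = 0.063·1.497/0.039 = 2.418 m/s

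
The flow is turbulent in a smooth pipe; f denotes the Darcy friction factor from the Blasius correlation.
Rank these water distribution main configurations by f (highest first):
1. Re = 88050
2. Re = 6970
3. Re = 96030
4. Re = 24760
Case 1: f = 0.01834
Case 2: f = 0.03458
Case 3: f = 0.01795
Case 4: f = 0.02519
Ranking (highest first): 2, 4, 1, 3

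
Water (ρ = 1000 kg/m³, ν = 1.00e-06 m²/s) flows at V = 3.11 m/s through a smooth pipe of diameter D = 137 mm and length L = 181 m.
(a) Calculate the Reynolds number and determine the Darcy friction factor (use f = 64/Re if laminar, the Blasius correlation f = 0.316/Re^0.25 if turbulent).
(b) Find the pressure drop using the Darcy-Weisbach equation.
(a) Re = V·D/ν = 3.11·0.137/1.00e-06 = 426070 → turbulent (Re > 4000); f = 0.316/Re^0.25 = 0.316/426070^0.25 = 0.012368 (Blasius is strictly valid for Re ≲ 1e5; used here as the smooth-pipe estimate the problem specifies)
(b) Darcy-Weisbach: ΔP = f·(L/D)·½ρV²/1000 = 0.012368·(181/0.137)·½·1000·3.11²/1000 = 79.02 kPa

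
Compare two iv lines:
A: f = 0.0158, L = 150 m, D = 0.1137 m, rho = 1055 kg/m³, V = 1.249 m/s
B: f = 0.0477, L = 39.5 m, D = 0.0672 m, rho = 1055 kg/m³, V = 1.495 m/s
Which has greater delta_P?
delta_P(A) = 17.15 kPa, delta_P(B) = 33.06 kPa. Answer: B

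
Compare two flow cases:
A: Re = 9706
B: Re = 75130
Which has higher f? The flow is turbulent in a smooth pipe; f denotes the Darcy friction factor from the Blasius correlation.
f(A) = 0.03184, f(B) = 0.01909. Answer: A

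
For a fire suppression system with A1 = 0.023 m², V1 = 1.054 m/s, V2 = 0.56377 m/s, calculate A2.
Formula: V_2 = \frac{A_1 V_1}{A_2}
Substituting knowns: 0.56377 = 0.023·1.054/A2
Solving for A2: A2 = 0.023·1.054/0.56377 = 0.043 m²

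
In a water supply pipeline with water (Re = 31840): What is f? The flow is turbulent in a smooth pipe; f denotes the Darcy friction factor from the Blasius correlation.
Formula: f = \frac{0.316}{Re^{0.25}}
f = 0.316/31840^0.25 = 0.02366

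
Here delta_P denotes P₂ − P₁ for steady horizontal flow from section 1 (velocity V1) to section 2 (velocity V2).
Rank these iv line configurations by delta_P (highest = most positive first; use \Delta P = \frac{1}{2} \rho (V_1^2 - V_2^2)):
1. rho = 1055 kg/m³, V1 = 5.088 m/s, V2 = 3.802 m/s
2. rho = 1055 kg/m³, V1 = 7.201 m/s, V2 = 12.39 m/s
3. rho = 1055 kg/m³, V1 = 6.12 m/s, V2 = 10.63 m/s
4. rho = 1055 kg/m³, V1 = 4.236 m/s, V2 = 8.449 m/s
Case 1: delta_P = 6.031 kPa
Case 2: delta_P = -53.62 kPa
Case 3: delta_P = -39.85 kPa
Case 4: delta_P = -28.19 kPa
Ranking (highest first): 1, 4, 3, 2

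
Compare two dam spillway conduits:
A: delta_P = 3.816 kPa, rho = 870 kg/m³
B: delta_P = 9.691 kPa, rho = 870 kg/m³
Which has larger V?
V(A) = 2.962 m/s, V(B) = 4.72 m/s. Answer: B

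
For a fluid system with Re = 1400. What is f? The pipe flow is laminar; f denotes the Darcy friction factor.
Formula: f = \frac{64}{Re}
f = 64/1400 = 0.04571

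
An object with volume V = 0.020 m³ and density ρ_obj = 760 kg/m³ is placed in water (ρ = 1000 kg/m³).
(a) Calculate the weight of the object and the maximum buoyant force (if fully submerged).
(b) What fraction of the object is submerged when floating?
(a) W=rho_obj*g*V=760*9.81*0.020=149.1 N; F_B(max)=rho*g*V=1000*9.81*0.020=196.2 N
(b) Floating fraction=rho_obj/rho=760/1000=0.760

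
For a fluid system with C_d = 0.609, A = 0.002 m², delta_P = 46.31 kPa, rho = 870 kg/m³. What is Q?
Formula: Q = C_d A \sqrt{\frac{2 \Delta P}{\rho}}
Q = 0.609·0.002·√(2·(46.31·1000)/870)·1000 = 12.57 L/s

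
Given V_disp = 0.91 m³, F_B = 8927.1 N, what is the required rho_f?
Formula: F_B = \rho_f g V_{disp}
Substituting knowns: 8927.1 = rho_f·9.81·0.91
Solving for rho_f: rho_f = 8927.1/(9.81·0.91) = 1000 kg/m³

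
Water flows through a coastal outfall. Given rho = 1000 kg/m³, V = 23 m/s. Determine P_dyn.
Formula: P_{dyn} = \frac{1}{2} \rho V^2
P_dyn = 0.5·1000·23²/1000 = 264.5 kPa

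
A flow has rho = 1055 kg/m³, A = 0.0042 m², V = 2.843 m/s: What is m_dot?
Formula: \dot{m} = \rho A V
m_dot = 1055·0.0042·2.843 = 12.6 kg/s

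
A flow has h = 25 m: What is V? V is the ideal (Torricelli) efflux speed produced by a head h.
Formula: V = \sqrt{2 g h}
V = √(2·9.81·25) = 22.15 m/s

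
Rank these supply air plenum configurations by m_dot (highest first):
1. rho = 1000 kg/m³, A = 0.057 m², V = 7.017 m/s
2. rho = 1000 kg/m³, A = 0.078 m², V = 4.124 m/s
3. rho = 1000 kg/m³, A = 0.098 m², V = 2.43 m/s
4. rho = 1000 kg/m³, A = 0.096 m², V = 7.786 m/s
Case 1: m_dot = 400 kg/s
Case 2: m_dot = 321.7 kg/s
Case 3: m_dot = 238.1 kg/s
Case 4: m_dot = 747.5 kg/s
Ranking (highest first): 4, 1, 2, 3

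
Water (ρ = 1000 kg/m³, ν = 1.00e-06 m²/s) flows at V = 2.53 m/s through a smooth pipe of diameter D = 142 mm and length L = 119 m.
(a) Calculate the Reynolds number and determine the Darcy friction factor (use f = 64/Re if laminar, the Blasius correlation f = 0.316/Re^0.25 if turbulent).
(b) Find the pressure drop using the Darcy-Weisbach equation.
(a) Re = V·D/ν = 2.53·0.142/1.00e-06 = 359260 → turbulent (Re > 4000); f = 0.316/Re^0.25 = 0.316/359260^0.25 = 0.012907 (Blasius is strictly valid for Re ≲ 1e5; used here as the smooth-pipe estimate the problem specifies)
(b) Darcy-Weisbach: ΔP = f·(L/D)·½ρV²/1000 = 0.012907·(119/0.142)·½·1000·2.53²/1000 = 34.62 kPa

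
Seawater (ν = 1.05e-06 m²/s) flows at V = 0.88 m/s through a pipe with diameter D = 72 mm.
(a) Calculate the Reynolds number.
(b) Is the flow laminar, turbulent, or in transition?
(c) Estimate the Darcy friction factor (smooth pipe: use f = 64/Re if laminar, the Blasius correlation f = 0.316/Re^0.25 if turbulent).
(a) Re = V·D/ν = 0.88·0.072/1.05e-06 = 60343
(b) Flow regime: turbulent (Re > 4000)
(c) Friction factor: f = 0.316/Re^0.25 = 0.316/60343^0.25 = 0.02016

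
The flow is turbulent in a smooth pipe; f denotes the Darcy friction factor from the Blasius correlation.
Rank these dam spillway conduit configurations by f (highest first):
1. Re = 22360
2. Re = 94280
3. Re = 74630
Case 1: f = 0.02584
Case 2: f = 0.01803
Case 3: f = 0.01912
Ranking (highest first): 1, 3, 2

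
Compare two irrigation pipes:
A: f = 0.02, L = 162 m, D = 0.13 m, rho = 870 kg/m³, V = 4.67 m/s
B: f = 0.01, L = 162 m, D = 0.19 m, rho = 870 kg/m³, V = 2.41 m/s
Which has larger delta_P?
delta_P(A) = 236.4 kPa, delta_P(B) = 21.54 kPa. Answer: A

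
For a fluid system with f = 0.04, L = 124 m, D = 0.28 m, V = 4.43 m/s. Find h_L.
Formula: h_L = f \frac{L}{D} \frac{V^2}{2g}
h_L = 0.04·(124/0.28)·4.43²/(2·9.81) = 17.72 m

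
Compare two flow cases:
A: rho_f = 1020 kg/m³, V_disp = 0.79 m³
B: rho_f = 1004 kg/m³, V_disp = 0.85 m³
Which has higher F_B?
F_B(A) = 7905 N, F_B(B) = 8372 N. Answer: B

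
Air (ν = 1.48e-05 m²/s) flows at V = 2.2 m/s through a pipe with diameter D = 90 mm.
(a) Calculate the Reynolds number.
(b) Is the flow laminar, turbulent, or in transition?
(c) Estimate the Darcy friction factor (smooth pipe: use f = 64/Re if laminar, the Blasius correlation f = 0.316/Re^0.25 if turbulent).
(a) Re = V·D/ν = 2.2·0.09/1.48e-05 = 13378
(b) Flow regime: turbulent (Re > 4000)
(c) Friction factor: f = 0.316/Re^0.25 = 0.316/13378^0.25 = 0.02938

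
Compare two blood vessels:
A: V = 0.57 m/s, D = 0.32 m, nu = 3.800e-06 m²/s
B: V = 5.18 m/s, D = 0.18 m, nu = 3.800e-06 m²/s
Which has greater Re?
Re(A) = 48000, Re(B) = 245368. Answer: B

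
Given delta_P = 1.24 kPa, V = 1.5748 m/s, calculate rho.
Formula: V = \sqrt{\frac{2 \Delta P}{\rho}}
Substituting knowns: 1.5748 = √(2·(1.24·1000)/rho)
Solving for rho: rho = 2·(1.24·1000)/1.5748² = 1000 kg/m³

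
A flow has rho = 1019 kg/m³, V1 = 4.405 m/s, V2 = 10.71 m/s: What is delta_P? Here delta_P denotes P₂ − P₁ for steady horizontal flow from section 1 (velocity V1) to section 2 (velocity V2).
Formula: \Delta P = \frac{1}{2} \rho (V_1^2 - V_2^2)
delta_P = 0.5·1019·(4.405² − 10.71²)/1000 = -48.56 kPa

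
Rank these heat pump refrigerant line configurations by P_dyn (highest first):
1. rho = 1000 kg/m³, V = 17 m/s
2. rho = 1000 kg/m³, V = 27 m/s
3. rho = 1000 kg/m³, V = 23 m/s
Case 1: P_dyn = 144.5 kPa
Case 2: P_dyn = 364.5 kPa
Case 3: P_dyn = 264.5 kPa
Ranking (highest first): 2, 3, 1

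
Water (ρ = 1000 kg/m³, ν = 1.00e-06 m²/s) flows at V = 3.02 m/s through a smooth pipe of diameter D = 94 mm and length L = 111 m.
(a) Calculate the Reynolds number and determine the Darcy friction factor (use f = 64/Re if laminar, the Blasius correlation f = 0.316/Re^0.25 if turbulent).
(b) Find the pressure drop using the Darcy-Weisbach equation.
(a) Re = V·D/ν = 3.02·0.094/1.00e-06 = 283880 → turbulent (Re > 4000); f = 0.316/Re^0.25 = 0.316/283880^0.25 = 0.01369 (Blasius is strictly valid for Re ≲ 1e5; used here as the smooth-pipe estimate the problem specifies)
(b) Darcy-Weisbach: ΔP = f·(L/D)·½ρV²/1000 = 0.01369·(111/0.094)·½·1000·3.02²/1000 = 73.72 kPa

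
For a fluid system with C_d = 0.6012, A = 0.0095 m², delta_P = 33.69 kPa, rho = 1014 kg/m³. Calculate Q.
Formula: Q = C_d A \sqrt{\frac{2 \Delta P}{\rho}}
Q = 0.6012·0.0095·√(2·(33.69·1000)/1014)·1000 = 46.56 L/s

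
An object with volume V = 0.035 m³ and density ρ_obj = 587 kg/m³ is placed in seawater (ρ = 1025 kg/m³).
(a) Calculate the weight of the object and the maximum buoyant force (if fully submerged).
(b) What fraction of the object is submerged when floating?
(a) W=rho_obj*g*V=587*9.81*0.035=201.5 N; F_B(max)=rho*g*V=1025*9.81*0.035=351.9 N
(b) Floating fraction=rho_obj/rho=587/1025=0.573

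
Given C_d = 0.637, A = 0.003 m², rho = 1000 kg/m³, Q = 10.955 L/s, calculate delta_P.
Formula: Q = C_d A \sqrt{\frac{2 \Delta P}{\rho}}
Substituting knowns: 10.955 = 0.637·0.003·√(2·(delta_P·1000)/1000)·1000
Solving for delta_P: delta_P = ((10.955/1000)/(0.637·0.003))²·1000/2/1000 = 16.43 kPa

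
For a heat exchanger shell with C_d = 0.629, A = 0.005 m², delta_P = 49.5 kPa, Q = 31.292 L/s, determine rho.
Formula: Q = C_d A \sqrt{\frac{2 \Delta P}{\rho}}
Substituting knowns: 31.292 = 0.629·0.005·√(2·(49.5·1000)/rho)·1000
Solving for rho: rho = 2·(49.5·1000)/((31.292/1000)/(0.629·0.005))² = 1000 kg/m³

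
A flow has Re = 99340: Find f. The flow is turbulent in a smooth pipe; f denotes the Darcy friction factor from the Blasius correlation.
Formula: f = \frac{0.316}{Re^{0.25}}
f = 0.316/99340^0.25 = 0.0178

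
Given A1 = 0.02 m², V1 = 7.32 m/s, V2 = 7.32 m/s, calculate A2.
Formula: V_2 = \frac{A_1 V_1}{A_2}
Substituting knowns: 7.32 = 0.02·7.32/A2
Solving for A2: A2 = 0.02·7.32/7.32 = 0.02 m²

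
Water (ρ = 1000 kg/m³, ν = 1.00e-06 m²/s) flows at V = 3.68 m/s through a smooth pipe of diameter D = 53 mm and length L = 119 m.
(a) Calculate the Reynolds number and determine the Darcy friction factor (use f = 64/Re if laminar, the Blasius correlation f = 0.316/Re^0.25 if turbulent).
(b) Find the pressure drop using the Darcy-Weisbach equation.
(a) Re = V·D/ν = 3.68·0.053/1.00e-06 = 195040 → turbulent (Re > 4000); f = 0.316/Re^0.25 = 0.316/195040^0.25 = 0.015037 (Blasius is strictly valid for Re ≲ 1e5; used here as the smooth-pipe estimate the problem specifies)
(b) Darcy-Weisbach: ΔP = f·(L/D)·½ρV²/1000 = 0.015037·(119/0.053)·½·1000·3.68²/1000 = 228.6 kPa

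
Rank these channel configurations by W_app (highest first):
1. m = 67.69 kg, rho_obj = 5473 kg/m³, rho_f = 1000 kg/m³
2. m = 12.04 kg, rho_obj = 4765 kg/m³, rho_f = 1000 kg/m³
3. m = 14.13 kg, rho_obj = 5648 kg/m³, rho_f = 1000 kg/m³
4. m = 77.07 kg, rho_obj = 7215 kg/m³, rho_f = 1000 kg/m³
Case 1: W_app = 542.7 N
Case 2: W_app = 93.32 N
Case 3: W_app = 114.1 N
Case 4: W_app = 651.3 N
Ranking (highest first): 4, 1, 3, 2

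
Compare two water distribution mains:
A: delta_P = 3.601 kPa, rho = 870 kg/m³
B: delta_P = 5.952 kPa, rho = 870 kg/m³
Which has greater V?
V(A) = 2.877 m/s, V(B) = 3.699 m/s. Answer: B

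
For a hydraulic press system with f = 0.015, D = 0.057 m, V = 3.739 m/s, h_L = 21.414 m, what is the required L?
Formula: h_L = f \frac{L}{D} \frac{V^2}{2g}
Substituting knowns: 21.414 = 0.015·(L/0.057)·3.739²/(2·9.81)
Solving for L: L = 21.414·2·9.81·0.057/(0.015·3.739²) = 114.2 m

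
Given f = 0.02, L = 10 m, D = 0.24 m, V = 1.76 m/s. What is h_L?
Formula: h_L = f \frac{L}{D} \frac{V^2}{2g}
h_L = 0.02·(10/0.24)·1.76²/(2·9.81) = 0.1316 m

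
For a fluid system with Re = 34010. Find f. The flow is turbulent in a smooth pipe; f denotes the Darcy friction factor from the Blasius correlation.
Formula: f = \frac{0.316}{Re^{0.25}}
f = 0.316/34010^0.25 = 0.02327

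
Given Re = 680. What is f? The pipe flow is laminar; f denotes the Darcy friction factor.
Formula: f = \frac{64}{Re}
f = 64/680 = 0.09412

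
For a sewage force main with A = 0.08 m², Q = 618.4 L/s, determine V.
Formula: Q = A V
Substituting knowns: 618.4 = 0.08·V·1000
Solving for V: V = (618.4/1000)/0.08 = 7.73 m/s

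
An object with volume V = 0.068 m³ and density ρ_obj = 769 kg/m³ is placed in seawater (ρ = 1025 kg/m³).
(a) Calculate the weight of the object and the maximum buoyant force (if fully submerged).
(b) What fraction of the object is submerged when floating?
(a) W=rho_obj*g*V=769*9.81*0.068=513.0 N; F_B(max)=rho*g*V=1025*9.81*0.068=683.8 N
(b) Floating fraction=rho_obj/rho=769/1025=0.750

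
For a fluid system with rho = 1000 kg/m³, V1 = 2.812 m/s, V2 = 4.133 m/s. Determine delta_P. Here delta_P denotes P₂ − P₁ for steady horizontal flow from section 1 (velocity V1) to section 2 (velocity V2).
Formula: \Delta P = \frac{1}{2} \rho (V_1^2 - V_2^2)
delta_P = 0.5·1000·(2.812² − 4.133²)/1000 = -4.587 kPa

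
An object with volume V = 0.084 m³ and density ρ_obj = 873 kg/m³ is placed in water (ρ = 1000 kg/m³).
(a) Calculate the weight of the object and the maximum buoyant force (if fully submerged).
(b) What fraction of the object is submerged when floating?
(a) W=rho_obj*g*V=873*9.81*0.084=719.4 N; F_B(max)=rho*g*V=1000*9.81*0.084=824.0 N
(b) Floating fraction=rho_obj/rho=873/1000=0.873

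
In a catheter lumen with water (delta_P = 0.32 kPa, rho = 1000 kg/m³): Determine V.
Formula: V = \sqrt{\frac{2 \Delta P}{\rho}}
V = √(2·(0.32·1000)/1000) = 0.8 m/s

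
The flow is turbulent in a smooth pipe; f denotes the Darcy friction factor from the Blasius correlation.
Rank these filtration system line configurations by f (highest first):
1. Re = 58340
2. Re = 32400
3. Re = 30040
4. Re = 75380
Case 1: f = 0.02033
Case 2: f = 0.02355
Case 3: f = 0.024
Case 4: f = 0.01907
Ranking (highest first): 3, 2, 1, 4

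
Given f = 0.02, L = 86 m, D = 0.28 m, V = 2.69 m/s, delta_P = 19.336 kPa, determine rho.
Formula: \Delta P = f \frac{L}{D} \frac{\rho V^2}{2}
Substituting knowns: 19.336 = 0.02·(86/0.28)·0.5·rho·2.69²/1000
Solving for rho: rho = (19.336·1000)/(0.02·(86/0.28)·0.5·2.69²) = 870 kg/m³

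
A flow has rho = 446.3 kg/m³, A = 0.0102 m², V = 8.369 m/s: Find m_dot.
Formula: \dot{m} = \rho A V
m_dot = 446.3·0.0102·8.369 = 38.1 kg/s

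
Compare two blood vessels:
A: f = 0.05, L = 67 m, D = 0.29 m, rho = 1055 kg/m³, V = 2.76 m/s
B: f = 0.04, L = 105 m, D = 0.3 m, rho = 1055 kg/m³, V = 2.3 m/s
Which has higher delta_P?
delta_P(A) = 46.42 kPa, delta_P(B) = 39.07 kPa. Answer: A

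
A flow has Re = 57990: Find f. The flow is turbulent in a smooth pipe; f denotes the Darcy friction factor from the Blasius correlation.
Formula: f = \frac{0.316}{Re^{0.25}}
f = 0.316/57990^0.25 = 0.02036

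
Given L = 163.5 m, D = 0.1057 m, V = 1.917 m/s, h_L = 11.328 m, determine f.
Formula: h_L = f \frac{L}{D} \frac{V^2}{2g}
Substituting knowns: 11.328 = f·(163.5/0.1057)·1.917²/(2·9.81)
Solving for f: f = 11.328·2·9.81/((163.5/0.1057)·1.917²) = 0.0391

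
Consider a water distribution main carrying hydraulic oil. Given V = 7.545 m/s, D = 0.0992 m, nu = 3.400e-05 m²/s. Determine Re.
Formula: Re = \frac{V D}{\nu}
Re = 7.545·0.0992/3.400e-05 = 22014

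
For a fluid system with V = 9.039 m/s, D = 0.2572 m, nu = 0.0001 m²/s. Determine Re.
Formula: Re = \frac{V D}{\nu}
Re = 9.039·0.2572/0.0001 = 23248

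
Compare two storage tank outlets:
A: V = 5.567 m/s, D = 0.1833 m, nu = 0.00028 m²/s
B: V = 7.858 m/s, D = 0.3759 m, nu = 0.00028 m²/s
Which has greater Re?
Re(A) = 3644, Re(B) = 10549. Answer: B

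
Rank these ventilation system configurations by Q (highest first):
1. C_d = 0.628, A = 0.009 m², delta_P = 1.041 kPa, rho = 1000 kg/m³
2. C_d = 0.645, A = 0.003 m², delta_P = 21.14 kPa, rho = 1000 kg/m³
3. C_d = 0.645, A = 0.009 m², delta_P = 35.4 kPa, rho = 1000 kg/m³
Case 1: Q = 8.155 L/s
Case 2: Q = 12.58 L/s
Case 3: Q = 48.84 L/s
Ranking (highest first): 3, 2, 1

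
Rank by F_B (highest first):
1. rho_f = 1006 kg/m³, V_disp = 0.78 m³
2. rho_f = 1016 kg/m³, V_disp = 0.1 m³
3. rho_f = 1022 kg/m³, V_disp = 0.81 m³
Case 1: F_B = 7698 N
Case 2: F_B = 996.7 N
Case 3: F_B = 8121 N
Ranking (highest first): 3, 1, 2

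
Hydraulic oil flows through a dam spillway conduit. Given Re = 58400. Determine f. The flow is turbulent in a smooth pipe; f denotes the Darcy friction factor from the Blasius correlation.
Formula: f = \frac{0.316}{Re^{0.25}}
f = 0.316/58400^0.25 = 0.02033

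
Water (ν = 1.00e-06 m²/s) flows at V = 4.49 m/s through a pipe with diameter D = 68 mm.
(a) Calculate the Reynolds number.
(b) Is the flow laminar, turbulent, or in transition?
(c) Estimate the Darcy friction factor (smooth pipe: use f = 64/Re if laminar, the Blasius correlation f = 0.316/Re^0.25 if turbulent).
(a) Re = V·D/ν = 4.49·0.068/1.00e-06 = 305320
(b) Flow regime: turbulent (Re > 4000)
(c) Friction factor: f = 0.316/Re^0.25 = 0.316/305320^0.25 = 0.01344 (Blasius is strictly valid for Re ≲ 1e5; used here as the smooth-pipe estimate the problem specifies)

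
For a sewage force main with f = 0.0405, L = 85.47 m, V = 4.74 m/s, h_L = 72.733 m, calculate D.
Formula: h_L = f \frac{L}{D} \frac{V^2}{2g}
Substituting knowns: 72.733 = 0.0405·(85.47/D)·4.74²/(2·9.81)
Solving for D: D = 0.0405·85.47·4.74²/(2·9.81·72.733) = 0.0545 m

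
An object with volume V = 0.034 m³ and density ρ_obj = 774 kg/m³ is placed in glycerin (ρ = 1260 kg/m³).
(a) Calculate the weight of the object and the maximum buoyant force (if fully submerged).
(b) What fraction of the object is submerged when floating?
(a) W=rho_obj*g*V=774*9.81*0.034=258.2 N; F_B(max)=rho*g*V=1260*9.81*0.034=420.3 N
(b) Floating fraction=rho_obj/rho=774/1260=0.614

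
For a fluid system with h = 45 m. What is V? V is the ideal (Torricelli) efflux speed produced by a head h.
Formula: V = \sqrt{2 g h}
V = √(2·9.81·45) = 29.71 m/s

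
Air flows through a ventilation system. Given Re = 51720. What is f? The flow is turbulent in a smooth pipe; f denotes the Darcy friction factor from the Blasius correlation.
Formula: f = \frac{0.316}{Re^{0.25}}
f = 0.316/51720^0.25 = 0.02095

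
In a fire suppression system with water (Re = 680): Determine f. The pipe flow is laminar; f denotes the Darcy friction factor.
Formula: f = \frac{64}{Re}
f = 64/680 = 0.09412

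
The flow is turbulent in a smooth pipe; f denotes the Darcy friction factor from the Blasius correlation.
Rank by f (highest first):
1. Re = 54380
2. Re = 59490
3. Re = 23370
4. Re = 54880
Case 1: f = 0.02069
Case 2: f = 0.02023
Case 3: f = 0.02556
Case 4: f = 0.02065
Ranking (highest first): 3, 1, 4, 2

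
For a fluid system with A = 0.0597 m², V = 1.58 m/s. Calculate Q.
Formula: Q = A V
Q = 0.0597·1.58·1000 = 94.33 L/s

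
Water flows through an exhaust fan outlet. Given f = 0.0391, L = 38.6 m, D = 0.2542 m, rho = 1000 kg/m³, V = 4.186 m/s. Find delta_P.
Formula: \Delta P = f \frac{L}{D} \frac{\rho V^2}{2}
delta_P = 0.0391·(38.6/0.2542)·0.5·1000·4.186²/1000 = 52.02 kPa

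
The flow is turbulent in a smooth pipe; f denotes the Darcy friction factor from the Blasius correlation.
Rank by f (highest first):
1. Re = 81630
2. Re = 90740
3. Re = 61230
Case 1: f = 0.01869
Case 2: f = 0.01821
Case 3: f = 0.02009
Ranking (highest first): 3, 1, 2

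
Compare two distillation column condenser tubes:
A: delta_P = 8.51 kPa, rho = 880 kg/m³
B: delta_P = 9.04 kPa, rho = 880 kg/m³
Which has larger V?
V(A) = 4.398 m/s, V(B) = 4.533 m/s. Answer: B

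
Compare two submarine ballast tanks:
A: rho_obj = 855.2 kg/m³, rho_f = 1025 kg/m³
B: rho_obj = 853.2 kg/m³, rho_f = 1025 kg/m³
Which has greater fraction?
fraction(A) = 0.8343, fraction(B) = 0.8324. Answer: A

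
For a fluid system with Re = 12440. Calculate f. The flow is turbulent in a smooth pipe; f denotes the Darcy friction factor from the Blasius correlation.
Formula: f = \frac{0.316}{Re^{0.25}}
f = 0.316/12440^0.25 = 0.02992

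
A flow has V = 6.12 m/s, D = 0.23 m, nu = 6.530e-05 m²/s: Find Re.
Formula: Re = \frac{V D}{\nu}
Re = 6.12·0.23/6.530e-05 = 21556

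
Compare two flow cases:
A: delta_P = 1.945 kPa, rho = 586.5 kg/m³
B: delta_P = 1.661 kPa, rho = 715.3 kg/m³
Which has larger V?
V(A) = 2.575 m/s, V(B) = 2.155 m/s. Answer: A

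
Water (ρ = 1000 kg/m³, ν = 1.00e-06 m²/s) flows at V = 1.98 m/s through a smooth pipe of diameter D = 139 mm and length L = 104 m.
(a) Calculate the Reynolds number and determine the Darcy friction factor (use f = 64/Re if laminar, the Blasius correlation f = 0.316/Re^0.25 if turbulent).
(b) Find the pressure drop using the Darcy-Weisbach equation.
(a) Re = V·D/ν = 1.98·0.139/1.00e-06 = 275220 → turbulent (Re > 4000); f = 0.316/Re^0.25 = 0.316/275220^0.25 = 0.013796 (Blasius is strictly valid for Re ≲ 1e5; used here as the smooth-pipe estimate the problem specifies)
(b) Darcy-Weisbach: ΔP = f·(L/D)·½ρV²/1000 = 0.013796·(104/0.139)·½·1000·1.98²/1000 = 20.23 kPa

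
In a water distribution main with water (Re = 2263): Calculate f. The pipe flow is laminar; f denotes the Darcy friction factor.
Formula: f = \frac{64}{Re}
f = 64/2263 = 0.02828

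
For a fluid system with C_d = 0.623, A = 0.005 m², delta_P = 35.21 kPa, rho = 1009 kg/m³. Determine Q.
Formula: Q = C_d A \sqrt{\frac{2 \Delta P}{\rho}}
Q = 0.623·0.005·√(2·(35.21·1000)/1009)·1000 = 26.02 L/s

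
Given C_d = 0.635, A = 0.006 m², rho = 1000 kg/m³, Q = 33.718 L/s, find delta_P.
Formula: Q = C_d A \sqrt{\frac{2 \Delta P}{\rho}}
Substituting knowns: 33.718 = 0.635·0.006·√(2·(delta_P·1000)/1000)·1000
Solving for delta_P: delta_P = ((33.718/1000)/(0.635·0.006))²·1000/2/1000 = 39.16 kPa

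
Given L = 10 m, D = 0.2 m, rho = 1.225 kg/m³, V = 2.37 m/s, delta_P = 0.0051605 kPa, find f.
Formula: \Delta P = f \frac{L}{D} \frac{\rho V^2}{2}
Substituting knowns: 0.0051605 = f·(10/0.2)·0.5·1.225·2.37²/1000
Solving for f: f = (0.0051605·1000)/((10/0.2)·0.5·1.225·2.37²) = 0.03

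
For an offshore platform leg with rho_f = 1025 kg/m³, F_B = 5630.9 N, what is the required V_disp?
Formula: F_B = \rho_f g V_{disp}
Substituting knowns: 5630.9 = 1025·9.81·V_disp
Solving for V_disp: V_disp = 5630.9/(1025·9.81) = 0.56 m³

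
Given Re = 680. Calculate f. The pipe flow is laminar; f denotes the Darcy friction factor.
Formula: f = \frac{64}{Re}
f = 64/680 = 0.09412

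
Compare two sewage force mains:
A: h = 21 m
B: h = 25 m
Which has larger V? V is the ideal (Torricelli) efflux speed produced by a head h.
V(A) = 20.3 m/s, V(B) = 22.15 m/s. Answer: B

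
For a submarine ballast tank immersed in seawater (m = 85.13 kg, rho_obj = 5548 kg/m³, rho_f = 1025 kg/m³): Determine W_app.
Formula: W_{app} = mg\left(1 - \frac{\rho_f}{\rho_{obj}}\right)
W_app = 85.13·9.81·(1 − 1025/5548) = 680.8 N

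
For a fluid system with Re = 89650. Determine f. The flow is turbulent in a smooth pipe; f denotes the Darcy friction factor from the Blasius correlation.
Formula: f = \frac{0.316}{Re^{0.25}}
f = 0.316/89650^0.25 = 0.01826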